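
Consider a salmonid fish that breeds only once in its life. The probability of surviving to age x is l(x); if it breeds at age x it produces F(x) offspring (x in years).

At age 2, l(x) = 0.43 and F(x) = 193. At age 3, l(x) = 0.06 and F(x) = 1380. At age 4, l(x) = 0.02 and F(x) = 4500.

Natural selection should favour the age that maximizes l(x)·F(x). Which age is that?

4

Expected offspring if breeding at age x = l(x) × F(x):
  age 2: 0.43 × 193 = 82.990
  age 3: 0.06 × 1380 = 82.800
  age 4: 0.02 × 4500 = 90.000
Maximum at age 4 (90.000).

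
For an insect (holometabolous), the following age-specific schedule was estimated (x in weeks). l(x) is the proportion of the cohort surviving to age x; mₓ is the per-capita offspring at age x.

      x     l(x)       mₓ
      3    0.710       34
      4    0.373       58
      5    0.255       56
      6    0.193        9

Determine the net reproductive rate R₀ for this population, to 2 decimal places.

61.79

R₀ = Σ l(x) mₓ:
  age 3: 0.710 × 34 = 24.1400
  age 4: 0.373 × 58 = 21.6340
  age 5: 0.255 × 56 = 14.2800
  age 6: 0.193 × 9 = 1.7370
R₀ = 24.1400 + 21.6340 + 14.2800 + 1.7370 = 61.7910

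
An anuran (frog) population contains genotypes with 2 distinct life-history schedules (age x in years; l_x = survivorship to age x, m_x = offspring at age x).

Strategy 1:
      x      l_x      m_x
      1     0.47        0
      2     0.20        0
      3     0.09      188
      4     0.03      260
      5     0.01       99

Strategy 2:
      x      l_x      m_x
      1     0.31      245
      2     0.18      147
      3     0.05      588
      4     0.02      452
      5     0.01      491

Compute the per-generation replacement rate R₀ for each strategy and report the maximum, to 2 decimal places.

145.76

Strategy 1: R₀ = 0.47×0 + 0.20×0 + 0.09×188 + 0.03×260 + 0.01×99 = 25.7100
Strategy 2: R₀ = 0.31×245 + 0.18×147 + 0.05×588 + 0.02×452 + 0.01×491 = 145.7600
Highest R₀: strategy 2 with 145.7600.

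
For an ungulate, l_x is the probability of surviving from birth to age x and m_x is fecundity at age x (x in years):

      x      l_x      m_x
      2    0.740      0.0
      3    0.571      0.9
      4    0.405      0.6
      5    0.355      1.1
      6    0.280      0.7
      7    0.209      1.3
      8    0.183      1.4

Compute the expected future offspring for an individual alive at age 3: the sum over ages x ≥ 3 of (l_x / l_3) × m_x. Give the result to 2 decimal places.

3.28

l_3 = 0.571. Conditional survival from age 3 to x is l_x / l_3.
  x=3: (0.571/0.571) × 0.9 = 0.9000
  x=4: (0.405/0.571) × 0.6 = 0.4256
  x=5: (0.355/0.571) × 1.1 = 0.6839
  x=6: (0.280/0.571) × 0.7 = 0.3433
  x=7: (0.209/0.571) × 1.3 = 0.4758
  x=8: (0.183/0.571) × 1.4 = 0.4487
Sum = 0.9000 + 0.4256 + 0.6839 + 0.3433 + 0.4758 + 0.4487 = 3.2772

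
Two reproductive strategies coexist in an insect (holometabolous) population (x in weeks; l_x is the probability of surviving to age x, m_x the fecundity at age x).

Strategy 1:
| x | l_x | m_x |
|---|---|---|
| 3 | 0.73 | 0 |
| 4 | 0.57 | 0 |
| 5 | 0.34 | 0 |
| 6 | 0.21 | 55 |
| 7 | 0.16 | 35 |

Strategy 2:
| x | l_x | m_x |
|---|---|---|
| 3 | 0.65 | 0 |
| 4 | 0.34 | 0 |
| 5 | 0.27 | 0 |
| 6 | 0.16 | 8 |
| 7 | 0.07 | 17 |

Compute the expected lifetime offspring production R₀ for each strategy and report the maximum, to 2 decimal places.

17.15

Strategy 1: R₀ = 0.73×0 + 0.57×0 + 0.34×0 + 0.21×55 + 0.16×35 = 17.1500
Strategy 2: R₀ = 0.65×0 + 0.34×0 + 0.27×0 + 0.16×8 + 0.07×17 = 2.4700
Highest R₀: strategy 1 with 17.1500.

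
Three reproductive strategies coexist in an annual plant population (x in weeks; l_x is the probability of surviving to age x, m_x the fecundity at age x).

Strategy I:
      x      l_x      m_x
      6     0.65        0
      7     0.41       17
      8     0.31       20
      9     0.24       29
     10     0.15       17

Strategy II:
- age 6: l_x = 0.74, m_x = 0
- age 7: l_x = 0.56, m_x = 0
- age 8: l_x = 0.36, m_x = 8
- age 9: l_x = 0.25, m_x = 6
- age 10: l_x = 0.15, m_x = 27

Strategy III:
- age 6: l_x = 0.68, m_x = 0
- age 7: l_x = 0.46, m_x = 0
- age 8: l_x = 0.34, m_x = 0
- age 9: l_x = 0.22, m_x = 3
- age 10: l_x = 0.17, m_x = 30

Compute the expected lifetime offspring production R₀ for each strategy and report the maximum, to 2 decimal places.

Strategy I: R₀ = 0.65×0 + 0.41×17 + 0.31×20 + 0.24×29 + 0.15×17 = 22.6800
Strategy II: R₀ = 0.74×0 + 0.56×0 + 0.36×8 + 0.25×6 + 0.15×27 = 8.4300
Strategy III: R₀ = 0.68×0 + 0.46×0 + 0.34×0 + 0.22×3 + 0.17×30 = 5.7600
Highest R₀: strategy I with 22.6800.

22.68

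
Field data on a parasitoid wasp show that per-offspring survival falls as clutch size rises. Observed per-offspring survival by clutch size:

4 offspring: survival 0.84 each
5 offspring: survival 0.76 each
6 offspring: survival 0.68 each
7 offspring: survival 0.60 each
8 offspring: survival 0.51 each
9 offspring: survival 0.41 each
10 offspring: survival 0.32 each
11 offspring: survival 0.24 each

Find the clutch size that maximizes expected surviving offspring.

Expected surviving offspring = c × s(c):
  c=4: 4 × 0.84 = 3.360
  c=5: 5 × 0.76 = 3.800
  c=6: 6 × 0.68 = 4.080
  c=7: 7 × 0.60 = 4.200
  c=8: 8 × 0.51 = 4.080
  c=9: 9 × 0.41 = 3.690
  c=10: 10 × 0.32 = 3.200
  c=11: 11 × 0.24 = 2.640
Maximum at c = 7 (4.200 surviving offspring).

7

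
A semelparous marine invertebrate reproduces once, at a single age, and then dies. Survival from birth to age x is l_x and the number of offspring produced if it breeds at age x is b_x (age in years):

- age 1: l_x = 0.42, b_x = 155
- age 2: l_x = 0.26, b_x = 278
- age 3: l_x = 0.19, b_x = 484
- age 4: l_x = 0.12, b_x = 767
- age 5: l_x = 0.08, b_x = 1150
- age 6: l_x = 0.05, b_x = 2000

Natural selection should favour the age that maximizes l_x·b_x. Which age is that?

Expected offspring if breeding at age x = l_x × b_x:
  age 1: 0.42 × 155 = 65.100
  age 2: 0.26 × 278 = 72.280
  age 3: 0.19 × 484 = 91.960
  age 4: 0.12 × 767 = 92.040
  age 5: 0.08 × 1150 = 92.000
  age 6: 0.05 × 2000 = 100.000
Maximum at age 6 (100.000).

6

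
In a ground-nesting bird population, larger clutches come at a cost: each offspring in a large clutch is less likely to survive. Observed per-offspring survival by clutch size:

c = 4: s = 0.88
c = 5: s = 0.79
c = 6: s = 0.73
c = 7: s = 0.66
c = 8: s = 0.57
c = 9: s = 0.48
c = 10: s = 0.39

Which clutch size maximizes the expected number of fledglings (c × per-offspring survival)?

Expected fledglings = c × s(c):
  c=4: 4 × 0.88 = 3.520
  c=5: 5 × 0.79 = 3.950
  c=6: 6 × 0.73 = 4.380
  c=7: 7 × 0.66 = 4.620
  c=8: 8 × 0.57 = 4.560
  c=9: 9 × 0.48 = 4.320
  c=10: 10 × 0.39 = 3.900
Maximum at c = 7 (4.620 fledglings).

7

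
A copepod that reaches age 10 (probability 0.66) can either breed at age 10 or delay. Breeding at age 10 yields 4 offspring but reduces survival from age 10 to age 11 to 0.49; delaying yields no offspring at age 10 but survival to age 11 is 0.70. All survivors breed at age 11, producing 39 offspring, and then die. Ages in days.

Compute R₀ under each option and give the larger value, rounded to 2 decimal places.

18.02

breed at age 10: R₀ = 0.66 × (4 + 0.49 × 39) = 0.66 × 23.1100 = 15.2526
delay to age 11: R₀ = 0.66 × (0.70 × 39) = 0.66 × 27.3000 = 18.0180
Higher: delay to age 11 (18.0180).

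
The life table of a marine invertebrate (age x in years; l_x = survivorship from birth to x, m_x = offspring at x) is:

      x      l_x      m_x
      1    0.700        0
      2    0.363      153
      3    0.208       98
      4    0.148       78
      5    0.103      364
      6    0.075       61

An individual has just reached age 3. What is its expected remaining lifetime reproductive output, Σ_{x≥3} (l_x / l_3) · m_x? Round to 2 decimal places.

l_3 = 0.208. Conditional survival from age 3 to x is l_x / l_3.
  x=3: (0.208/0.208) × 98 = 98.0000
  x=4: (0.148/0.208) × 78 = 55.5000
  x=5: (0.103/0.208) × 364 = 180.2500
  x=6: (0.075/0.208) × 61 = 21.9952
Sum = 98.0000 + 55.5000 + 180.2500 + 21.9952 = 355.7452

355.75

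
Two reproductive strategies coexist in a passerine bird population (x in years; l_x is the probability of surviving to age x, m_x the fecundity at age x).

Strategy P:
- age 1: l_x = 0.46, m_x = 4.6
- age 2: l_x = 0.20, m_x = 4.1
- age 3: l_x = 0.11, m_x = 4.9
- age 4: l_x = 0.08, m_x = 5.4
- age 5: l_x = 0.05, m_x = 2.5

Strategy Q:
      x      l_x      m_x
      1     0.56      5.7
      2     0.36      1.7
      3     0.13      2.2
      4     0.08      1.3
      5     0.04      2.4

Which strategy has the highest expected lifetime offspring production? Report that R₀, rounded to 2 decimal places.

Strategy P: R₀ = 0.46×4.6 + 0.20×4.1 + 0.11×4.9 + 0.08×5.4 + 0.05×2.5 = 4.0320
Strategy Q: R₀ = 0.56×5.7 + 0.36×1.7 + 0.13×2.2 + 0.08×1.3 + 0.04×2.4 = 4.2900
Highest R₀: strategy Q with 4.2900.

4.29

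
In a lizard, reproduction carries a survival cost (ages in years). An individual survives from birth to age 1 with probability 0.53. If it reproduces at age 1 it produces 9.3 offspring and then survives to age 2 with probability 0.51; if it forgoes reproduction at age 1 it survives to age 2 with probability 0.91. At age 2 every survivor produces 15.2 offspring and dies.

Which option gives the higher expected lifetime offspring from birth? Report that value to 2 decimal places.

9.04

breed at age 1: R₀ = 0.53 × (9.3 + 0.51 × 15.2) = 0.53 × 17.0520 = 9.0376
delay to age 2: R₀ = 0.53 × (0.91 × 15.2) = 0.53 × 13.8320 = 7.3310
Higher: breed at age 1 (9.0376).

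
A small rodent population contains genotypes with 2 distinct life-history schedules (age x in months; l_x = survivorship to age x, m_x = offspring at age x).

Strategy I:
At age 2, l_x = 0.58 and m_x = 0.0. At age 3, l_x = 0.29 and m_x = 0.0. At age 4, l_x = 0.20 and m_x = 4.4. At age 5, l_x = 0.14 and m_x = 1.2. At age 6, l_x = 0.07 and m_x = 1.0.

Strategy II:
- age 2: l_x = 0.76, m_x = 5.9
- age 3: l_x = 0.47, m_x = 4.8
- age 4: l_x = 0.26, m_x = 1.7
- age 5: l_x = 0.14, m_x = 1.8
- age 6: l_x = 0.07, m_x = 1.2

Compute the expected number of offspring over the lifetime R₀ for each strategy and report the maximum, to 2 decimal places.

Strategy I: R₀ = 0.58×0.0 + 0.29×0.0 + 0.20×4.4 + 0.14×1.2 + 0.07×1.0 = 1.1180
Strategy II: R₀ = 0.76×5.9 + 0.47×4.8 + 0.26×1.7 + 0.14×1.8 + 0.07×1.2 = 7.5180
Highest R₀: strategy II with 7.5180.

7.52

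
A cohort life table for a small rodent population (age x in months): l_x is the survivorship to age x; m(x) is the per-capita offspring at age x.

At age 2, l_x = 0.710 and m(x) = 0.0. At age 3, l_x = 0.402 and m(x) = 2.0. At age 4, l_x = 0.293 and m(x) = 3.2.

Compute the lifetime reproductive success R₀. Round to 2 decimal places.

R₀ = Σ l_x m(x):
  age 2: 0.710 × 0.0 = 0.0000
  age 3: 0.402 × 2.0 = 0.8040
  age 4: 0.293 × 3.2 = 0.9376
R₀ = 0.0000 + 0.8040 + 0.9376 = 1.7416

1.74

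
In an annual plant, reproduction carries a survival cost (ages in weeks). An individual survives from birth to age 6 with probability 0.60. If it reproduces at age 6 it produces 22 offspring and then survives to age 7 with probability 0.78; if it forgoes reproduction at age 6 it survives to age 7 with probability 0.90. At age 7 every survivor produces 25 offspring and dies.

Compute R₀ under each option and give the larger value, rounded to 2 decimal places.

breed at age 6: R₀ = 0.60 × (22 + 0.78 × 25) = 0.60 × 41.5000 = 24.9000
delay to age 7: R₀ = 0.60 × (0.90 × 25) = 0.60 × 22.5000 = 13.5000
Higher: breed at age 6 (24.9000).

24.90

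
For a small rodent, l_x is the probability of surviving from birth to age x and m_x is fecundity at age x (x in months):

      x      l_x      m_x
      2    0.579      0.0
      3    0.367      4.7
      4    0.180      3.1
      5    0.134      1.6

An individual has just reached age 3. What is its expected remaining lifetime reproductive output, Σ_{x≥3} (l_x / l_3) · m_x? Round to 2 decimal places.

6.80

l_3 = 0.367. Conditional survival from age 3 to x is l_x / l_3.
  x=3: (0.367/0.367) × 4.7 = 4.7000
  x=4: (0.180/0.367) × 3.1 = 1.5204
  x=5: (0.134/0.367) × 1.6 = 0.5842
Sum = 4.7000 + 1.5204 + 0.5842 = 6.8046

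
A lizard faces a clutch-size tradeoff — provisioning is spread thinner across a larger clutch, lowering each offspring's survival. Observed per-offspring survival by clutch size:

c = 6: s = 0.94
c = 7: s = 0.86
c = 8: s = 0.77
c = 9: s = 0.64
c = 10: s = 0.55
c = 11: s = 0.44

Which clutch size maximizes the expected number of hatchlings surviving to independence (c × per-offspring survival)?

8

Expected hatchlings surviving to independence = c × s(c):
  c=6: 6 × 0.94 = 5.640
  c=7: 7 × 0.86 = 6.020
  c=8: 8 × 0.77 = 6.160
  c=9: 9 × 0.64 = 5.760
  c=10: 10 × 0.55 = 5.500
  c=11: 11 × 0.44 = 4.840
Maximum at c = 8 (6.160 hatchlings surviving to independence).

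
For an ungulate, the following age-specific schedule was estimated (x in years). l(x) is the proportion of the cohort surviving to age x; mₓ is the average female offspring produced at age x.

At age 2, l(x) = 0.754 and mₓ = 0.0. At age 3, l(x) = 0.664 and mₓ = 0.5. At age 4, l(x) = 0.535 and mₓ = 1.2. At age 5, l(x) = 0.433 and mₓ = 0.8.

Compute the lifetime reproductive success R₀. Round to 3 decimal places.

1.320

R₀ = Σ l(x) mₓ:
  age 2: 0.754 × 0.0 = 0.0000
  age 3: 0.664 × 0.5 = 0.3320
  age 4: 0.535 × 1.2 = 0.6420
  age 5: 0.433 × 0.8 = 0.3464
R₀ = 0.0000 + 0.3320 + 0.6420 + 0.3464 = 1.3204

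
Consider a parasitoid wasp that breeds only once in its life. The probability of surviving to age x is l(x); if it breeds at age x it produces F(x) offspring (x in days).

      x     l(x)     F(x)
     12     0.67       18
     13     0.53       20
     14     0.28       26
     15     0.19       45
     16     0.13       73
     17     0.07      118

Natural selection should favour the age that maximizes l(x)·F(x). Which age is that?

12

Expected offspring if breeding at age x = l(x) × F(x):
  age 12: 0.67 × 18 = 12.060
  age 13: 0.53 × 20 = 10.600
  age 14: 0.28 × 26 = 7.280
  age 15: 0.19 × 45 = 8.550
  age 16: 0.13 × 73 = 9.490
  age 17: 0.07 × 118 = 8.260
Maximum at age 12 (12.060).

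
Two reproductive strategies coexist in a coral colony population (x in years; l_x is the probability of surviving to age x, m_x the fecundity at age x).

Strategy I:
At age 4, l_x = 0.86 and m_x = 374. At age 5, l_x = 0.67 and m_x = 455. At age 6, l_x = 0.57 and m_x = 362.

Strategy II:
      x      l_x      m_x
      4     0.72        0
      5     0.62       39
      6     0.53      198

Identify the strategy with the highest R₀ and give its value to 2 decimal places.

832.83

Strategy I: R₀ = 0.86×374 + 0.67×455 + 0.57×362 = 832.8300
Strategy II: R₀ = 0.72×0 + 0.62×39 + 0.53×198 = 129.1200
Highest R₀: strategy I with 832.8300.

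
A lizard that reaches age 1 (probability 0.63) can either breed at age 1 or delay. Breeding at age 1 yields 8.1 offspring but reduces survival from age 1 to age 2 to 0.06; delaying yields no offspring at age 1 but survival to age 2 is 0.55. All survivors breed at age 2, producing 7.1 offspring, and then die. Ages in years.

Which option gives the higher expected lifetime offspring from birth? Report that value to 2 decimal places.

5.37

breed at age 1: R₀ = 0.63 × (8.1 + 0.06 × 7.1) = 0.63 × 8.5260 = 5.3714
delay to age 2: R₀ = 0.63 × (0.55 × 7.1) = 0.63 × 3.9050 = 2.4602
Higher: breed at age 1 (5.3714).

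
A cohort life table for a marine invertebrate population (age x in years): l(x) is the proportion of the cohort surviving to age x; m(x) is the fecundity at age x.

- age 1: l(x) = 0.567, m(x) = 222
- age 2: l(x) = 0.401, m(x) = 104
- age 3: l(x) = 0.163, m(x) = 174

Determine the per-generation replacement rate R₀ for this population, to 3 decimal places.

R₀ = Σ l(x) m(x):
  age 1: 0.567 × 222 = 125.8740
  age 2: 0.401 × 104 = 41.7040
  age 3: 0.163 × 174 = 28.3620
R₀ = 125.8740 + 41.7040 + 28.3620 = 195.9400

195.940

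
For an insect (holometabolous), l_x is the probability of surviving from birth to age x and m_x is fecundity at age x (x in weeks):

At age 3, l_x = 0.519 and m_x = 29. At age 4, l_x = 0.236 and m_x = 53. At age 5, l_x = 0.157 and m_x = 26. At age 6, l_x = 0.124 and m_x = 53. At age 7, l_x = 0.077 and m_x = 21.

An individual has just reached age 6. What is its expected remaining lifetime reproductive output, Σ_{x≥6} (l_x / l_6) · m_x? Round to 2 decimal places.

l_6 = 0.124. Conditional survival from age 6 to x is l_x / l_6.
  x=6: (0.124/0.124) × 53 = 53.0000
  x=7: (0.077/0.124) × 21 = 13.0403
Sum = 53.0000 + 13.0403 = 66.0403

66.04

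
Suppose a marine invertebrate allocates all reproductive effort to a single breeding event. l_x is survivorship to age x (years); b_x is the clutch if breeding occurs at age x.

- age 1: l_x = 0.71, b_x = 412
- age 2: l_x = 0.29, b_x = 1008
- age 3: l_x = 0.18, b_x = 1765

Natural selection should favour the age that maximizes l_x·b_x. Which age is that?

3

Expected offspring if breeding at age x = l_x × b_x:
  age 1: 0.71 × 412 = 292.520
  age 2: 0.29 × 1008 = 292.320
  age 3: 0.18 × 1765 = 317.700
Maximum at age 3 (317.700).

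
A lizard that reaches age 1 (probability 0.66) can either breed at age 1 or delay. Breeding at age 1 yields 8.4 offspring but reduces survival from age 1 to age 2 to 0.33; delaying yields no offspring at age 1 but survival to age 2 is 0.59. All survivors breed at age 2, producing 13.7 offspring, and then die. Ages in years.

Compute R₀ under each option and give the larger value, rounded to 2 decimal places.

breed at age 1: R₀ = 0.66 × (8.4 + 0.33 × 13.7) = 0.66 × 12.9210 = 8.5279
delay to age 2: R₀ = 0.66 × (0.59 × 13.7) = 0.66 × 8.0830 = 5.3348
Higher: breed at age 1 (8.5279).

8.53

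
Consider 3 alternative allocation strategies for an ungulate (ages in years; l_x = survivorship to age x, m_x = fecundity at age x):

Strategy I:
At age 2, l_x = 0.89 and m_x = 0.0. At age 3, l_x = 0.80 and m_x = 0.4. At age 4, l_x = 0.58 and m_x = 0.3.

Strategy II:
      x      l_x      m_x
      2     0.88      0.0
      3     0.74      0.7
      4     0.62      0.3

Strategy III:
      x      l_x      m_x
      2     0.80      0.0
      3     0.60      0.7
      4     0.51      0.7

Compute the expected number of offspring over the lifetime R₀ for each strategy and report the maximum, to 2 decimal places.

0.78

Strategy I: R₀ = 0.89×0.0 + 0.80×0.4 + 0.58×0.3 = 0.4940
Strategy II: R₀ = 0.88×0.0 + 0.74×0.7 + 0.62×0.3 = 0.7040
Strategy III: R₀ = 0.80×0.0 + 0.60×0.7 + 0.51×0.7 = 0.7770
Highest R₀: strategy III with 0.7770.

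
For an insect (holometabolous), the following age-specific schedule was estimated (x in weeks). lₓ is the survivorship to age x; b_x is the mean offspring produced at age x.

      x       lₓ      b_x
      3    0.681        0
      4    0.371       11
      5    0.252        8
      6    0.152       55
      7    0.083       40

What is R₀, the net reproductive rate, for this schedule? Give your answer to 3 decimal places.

R₀ = Σ lₓ b_x:
  age 3: 0.681 × 0 = 0.0000
  age 4: 0.371 × 11 = 4.0810
  age 5: 0.252 × 8 = 2.0160
  age 6: 0.152 × 55 = 8.3600
  age 7: 0.083 × 40 = 3.3200
R₀ = 0.0000 + 4.0810 + 2.0160 + 8.3600 + 3.3200 = 17.7770

17.777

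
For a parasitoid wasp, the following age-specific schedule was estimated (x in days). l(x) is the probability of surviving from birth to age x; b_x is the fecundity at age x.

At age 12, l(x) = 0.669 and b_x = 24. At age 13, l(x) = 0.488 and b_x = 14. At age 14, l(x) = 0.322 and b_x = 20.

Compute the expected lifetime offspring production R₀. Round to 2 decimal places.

29.33

R₀ = Σ l(x) b_x:
  age 12: 0.669 × 24 = 16.0560
  age 13: 0.488 × 14 = 6.8320
  age 14: 0.322 × 20 = 6.4400
R₀ = 16.0560 + 6.8320 + 6.4400 = 29.3280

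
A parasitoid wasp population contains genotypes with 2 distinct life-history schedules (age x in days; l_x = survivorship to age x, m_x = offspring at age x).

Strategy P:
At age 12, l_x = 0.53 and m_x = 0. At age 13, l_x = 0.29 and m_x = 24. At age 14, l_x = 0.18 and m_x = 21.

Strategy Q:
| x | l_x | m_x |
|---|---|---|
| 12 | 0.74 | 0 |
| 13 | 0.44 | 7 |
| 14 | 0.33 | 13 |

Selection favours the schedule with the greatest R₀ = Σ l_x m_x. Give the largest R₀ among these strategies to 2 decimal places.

10.74

Strategy P: R₀ = 0.53×0 + 0.29×24 + 0.18×21 = 10.7400
Strategy Q: R₀ = 0.74×0 + 0.44×7 + 0.33×13 = 7.3700
Highest R₀: strategy P with 10.7400.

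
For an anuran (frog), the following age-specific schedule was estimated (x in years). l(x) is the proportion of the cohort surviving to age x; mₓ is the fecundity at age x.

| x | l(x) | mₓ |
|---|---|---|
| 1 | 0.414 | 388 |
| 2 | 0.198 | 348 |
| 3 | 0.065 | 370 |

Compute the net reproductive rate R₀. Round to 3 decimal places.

253.586

R₀ = Σ l(x) mₓ:
  age 1: 0.414 × 388 = 160.6320
  age 2: 0.198 × 348 = 68.9040
  age 3: 0.065 × 370 = 24.0500
R₀ = 160.6320 + 68.9040 + 24.0500 = 253.5860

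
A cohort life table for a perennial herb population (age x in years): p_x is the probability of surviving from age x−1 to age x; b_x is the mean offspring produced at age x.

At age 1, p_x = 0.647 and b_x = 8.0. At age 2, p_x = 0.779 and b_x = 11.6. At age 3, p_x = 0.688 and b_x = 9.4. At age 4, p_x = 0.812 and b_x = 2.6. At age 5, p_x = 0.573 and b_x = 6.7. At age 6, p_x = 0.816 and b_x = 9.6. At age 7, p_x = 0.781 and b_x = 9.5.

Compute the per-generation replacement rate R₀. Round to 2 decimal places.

Survivorship from birth: l_x = p_1·p_2·…·p_x.
  l_1 = 0.64700
  l_2 = 0.50401
  l_3 = 0.34676
  l_4 = 0.28157
  l_5 = 0.16134
  l_6 = 0.13165
  l_7 = 0.10282
R₀ = Σ l_x b_x:
  age 1: 0.64700 × 8.0 = 5.1760
  age 2: 0.50401 × 11.6 = 5.8465
  age 3: 0.34676 × 9.4 = 3.2595
  age 4: 0.28157 × 2.6 = 0.7321
  age 5: 0.16134 × 6.7 = 1.0810
  age 6: 0.13165 × 9.6 = 1.2638
  age 7: 0.10282 × 9.5 = 0.9768
R₀ = 5.1760 + 5.8465 + 3.2595 + 0.7321 + 1.0810 + 1.2638 + 0.9768 = 18.3358

18.34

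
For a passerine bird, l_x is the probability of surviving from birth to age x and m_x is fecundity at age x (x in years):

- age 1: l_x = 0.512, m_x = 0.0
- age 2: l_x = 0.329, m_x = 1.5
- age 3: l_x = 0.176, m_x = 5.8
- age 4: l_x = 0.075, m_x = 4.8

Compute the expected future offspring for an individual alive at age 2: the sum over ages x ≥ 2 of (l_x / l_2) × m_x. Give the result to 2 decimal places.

l_2 = 0.329. Conditional survival from age 2 to x is l_x / l_2.
  x=2: (0.329/0.329) × 1.5 = 1.5000
  x=3: (0.176/0.329) × 5.8 = 3.1027
  x=4: (0.075/0.329) × 4.8 = 1.0942
Sum = 1.5000 + 3.1027 + 1.0942 = 5.6970

5.70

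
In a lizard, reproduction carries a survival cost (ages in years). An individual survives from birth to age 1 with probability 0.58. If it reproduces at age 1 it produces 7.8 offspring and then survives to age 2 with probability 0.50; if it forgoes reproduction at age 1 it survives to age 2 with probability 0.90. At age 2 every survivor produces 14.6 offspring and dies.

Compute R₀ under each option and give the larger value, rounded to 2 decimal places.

8.76

breed at age 1: R₀ = 0.58 × (7.8 + 0.50 × 14.6) = 0.58 × 15.1000 = 8.7580
delay to age 2: R₀ = 0.58 × (0.90 × 14.6) = 0.58 × 13.1400 = 7.6212
Higher: breed at age 1 (8.7580).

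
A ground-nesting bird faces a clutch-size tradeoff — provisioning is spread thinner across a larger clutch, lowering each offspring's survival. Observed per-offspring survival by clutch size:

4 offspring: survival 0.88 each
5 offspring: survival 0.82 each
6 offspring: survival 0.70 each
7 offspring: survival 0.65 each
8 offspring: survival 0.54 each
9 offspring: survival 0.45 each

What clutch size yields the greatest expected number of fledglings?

7

Expected fledglings = c × s(c):
  c=4: 4 × 0.88 = 3.520
  c=5: 5 × 0.82 = 4.100
  c=6: 6 × 0.70 = 4.200
  c=7: 7 × 0.65 = 4.550
  c=8: 8 × 0.54 = 4.320
  c=9: 9 × 0.45 = 4.050
Maximum at c = 7 (4.550 fledglings).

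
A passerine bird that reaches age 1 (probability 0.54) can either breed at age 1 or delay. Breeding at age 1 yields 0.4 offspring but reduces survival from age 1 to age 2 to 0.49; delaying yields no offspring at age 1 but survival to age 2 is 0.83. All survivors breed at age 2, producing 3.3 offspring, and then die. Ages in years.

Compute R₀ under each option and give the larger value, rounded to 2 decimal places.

breed at age 1: R₀ = 0.54 × (0.4 + 0.49 × 3.3) = 0.54 × 2.0170 = 1.0892
delay to age 2: R₀ = 0.54 × (0.83 × 3.3) = 0.54 × 2.7390 = 1.4791
Higher: delay to age 2 (1.4791).

1.48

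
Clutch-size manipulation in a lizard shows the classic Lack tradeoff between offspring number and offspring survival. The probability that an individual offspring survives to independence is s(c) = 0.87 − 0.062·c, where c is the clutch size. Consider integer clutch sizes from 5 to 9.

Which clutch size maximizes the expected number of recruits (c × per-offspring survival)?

Expected recruits = c × s(c):
  c=5: 5 × 0.560 = 2.800
  c=6: 6 × 0.498 = 2.988
  c=7: 7 × 0.436 = 3.052
  c=8: 8 × 0.374 = 2.992
  c=9: 9 × 0.312 = 2.808
Maximum at c = 7 (3.052 recruits).

7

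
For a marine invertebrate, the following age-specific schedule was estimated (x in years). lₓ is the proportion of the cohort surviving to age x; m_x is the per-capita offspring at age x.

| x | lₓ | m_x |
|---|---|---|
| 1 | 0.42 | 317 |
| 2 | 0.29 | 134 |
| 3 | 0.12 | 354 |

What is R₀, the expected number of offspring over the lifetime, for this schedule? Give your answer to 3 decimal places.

R₀ = Σ lₓ m_x:
  age 1: 0.42 × 317 = 133.1400
  age 2: 0.29 × 134 = 38.8600
  age 3: 0.12 × 354 = 42.4800
R₀ = 133.1400 + 38.8600 + 42.4800 = 214.4800

214.480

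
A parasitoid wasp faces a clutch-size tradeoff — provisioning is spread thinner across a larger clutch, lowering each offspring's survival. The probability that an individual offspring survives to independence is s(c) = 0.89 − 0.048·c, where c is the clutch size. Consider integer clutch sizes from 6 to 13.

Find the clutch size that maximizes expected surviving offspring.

Expected surviving offspring = c × s(c):
  c=6: 6 × 0.602 = 3.612
  c=7: 7 × 0.554 = 3.878
  c=8: 8 × 0.506 = 4.048
  c=9: 9 × 0.458 = 4.122
  c=10: 10 × 0.410 = 4.100
  c=11: 11 × 0.362 = 3.982
  c=12: 12 × 0.314 = 3.768
  c=13: 13 × 0.266 = 3.458
Maximum at c = 9 (4.122 surviving offspring).

9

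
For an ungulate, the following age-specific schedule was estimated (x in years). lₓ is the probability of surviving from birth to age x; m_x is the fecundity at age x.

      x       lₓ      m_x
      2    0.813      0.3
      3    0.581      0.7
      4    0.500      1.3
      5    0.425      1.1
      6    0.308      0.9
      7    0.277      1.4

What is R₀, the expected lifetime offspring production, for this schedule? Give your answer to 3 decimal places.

R₀ = Σ lₓ m_x:
  age 2: 0.813 × 0.3 = 0.2439
  age 3: 0.581 × 0.7 = 0.4067
  age 4: 0.500 × 1.3 = 0.6500
  age 5: 0.425 × 1.1 = 0.4675
  age 6: 0.308 × 0.9 = 0.2772
  age 7: 0.277 × 1.4 = 0.3878
R₀ = 0.2439 + 0.4067 + 0.6500 + 0.4675 + 0.2772 + 0.3878 = 2.4331

2.433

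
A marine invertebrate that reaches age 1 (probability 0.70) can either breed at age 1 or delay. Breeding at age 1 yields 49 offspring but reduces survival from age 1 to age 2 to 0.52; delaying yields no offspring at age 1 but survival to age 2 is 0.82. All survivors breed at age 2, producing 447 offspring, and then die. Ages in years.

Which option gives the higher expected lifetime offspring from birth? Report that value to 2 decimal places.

256.58

breed at age 1: R₀ = 0.70 × (49 + 0.52 × 447) = 0.70 × 281.4400 = 197.0080
delay to age 2: R₀ = 0.70 × (0.82 × 447) = 0.70 × 366.5400 = 256.5780
Higher: delay to age 2 (256.5780).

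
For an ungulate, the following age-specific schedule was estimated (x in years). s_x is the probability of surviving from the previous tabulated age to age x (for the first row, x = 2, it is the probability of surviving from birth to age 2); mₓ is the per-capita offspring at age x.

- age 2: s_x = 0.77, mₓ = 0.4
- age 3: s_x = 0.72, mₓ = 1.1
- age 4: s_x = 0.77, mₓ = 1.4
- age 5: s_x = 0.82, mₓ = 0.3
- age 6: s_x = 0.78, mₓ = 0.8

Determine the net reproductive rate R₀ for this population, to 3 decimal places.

Survivorship from birth: l_x = s_2·s_3·…·s_x.
  l_2 = 0.77000
  l_3 = 0.55440
  l_4 = 0.42689
  l_5 = 0.35005
  l_6 = 0.27304
R₀ = Σ l_x mₓ:
  age 2: 0.77000 × 0.4 = 0.3080
  age 3: 0.55440 × 1.1 = 0.6098
  age 4: 0.42689 × 1.4 = 0.5976
  age 5: 0.35005 × 0.3 = 0.1050
  age 6: 0.27304 × 0.8 = 0.2184
R₀ = 0.3080 + 0.6098 + 0.5976 + 0.1050 + 0.2184 = 1.8389

1.839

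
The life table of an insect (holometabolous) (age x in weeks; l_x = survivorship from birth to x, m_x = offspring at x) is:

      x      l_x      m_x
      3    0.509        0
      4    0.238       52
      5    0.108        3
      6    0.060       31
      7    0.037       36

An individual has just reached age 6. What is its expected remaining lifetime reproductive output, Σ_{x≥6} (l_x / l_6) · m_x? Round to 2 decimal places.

53.20

l_6 = 0.060. Conditional survival from age 6 to x is l_x / l_6.
  x=6: (0.060/0.060) × 31 = 31.0000
  x=7: (0.037/0.060) × 36 = 22.2000
Sum = 31.0000 + 22.2000 = 53.2000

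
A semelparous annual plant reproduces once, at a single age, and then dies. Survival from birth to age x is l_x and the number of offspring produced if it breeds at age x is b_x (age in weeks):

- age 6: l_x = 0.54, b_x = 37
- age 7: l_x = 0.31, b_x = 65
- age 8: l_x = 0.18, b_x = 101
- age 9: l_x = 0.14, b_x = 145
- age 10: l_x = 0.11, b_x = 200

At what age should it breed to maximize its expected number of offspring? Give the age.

10

Expected offspring if breeding at age x = l_x × b_x:
  age 6: 0.54 × 37 = 19.980
  age 7: 0.31 × 65 = 20.150
  age 8: 0.18 × 101 = 18.180
  age 9: 0.14 × 145 = 20.300
  age 10: 0.11 × 200 = 22.000
Maximum at age 10 (22.000).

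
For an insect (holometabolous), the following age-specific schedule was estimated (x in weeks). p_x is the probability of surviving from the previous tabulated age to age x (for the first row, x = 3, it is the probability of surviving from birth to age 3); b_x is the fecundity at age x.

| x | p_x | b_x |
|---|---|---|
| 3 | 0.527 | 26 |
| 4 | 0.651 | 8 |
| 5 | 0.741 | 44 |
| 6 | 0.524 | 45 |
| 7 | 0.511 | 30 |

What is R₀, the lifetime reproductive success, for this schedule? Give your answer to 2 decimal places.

35.67

Survivorship from birth: l_x = p_3·p_4·…·p_x.
  l_3 = 0.52700
  l_4 = 0.34308
  l_5 = 0.25422
  l_6 = 0.13321
  l_7 = 0.06807
R₀ = Σ l_x b_x:
  age 3: 0.52700 × 26 = 13.7020
  age 4: 0.34308 × 8 = 2.7446
  age 5: 0.25422 × 44 = 11.1857
  age 6: 0.13321 × 45 = 5.9944
  age 7: 0.06807 × 30 = 2.0421
R₀ = 13.7020 + 2.7446 + 11.1857 + 5.9944 + 2.0421 = 35.6689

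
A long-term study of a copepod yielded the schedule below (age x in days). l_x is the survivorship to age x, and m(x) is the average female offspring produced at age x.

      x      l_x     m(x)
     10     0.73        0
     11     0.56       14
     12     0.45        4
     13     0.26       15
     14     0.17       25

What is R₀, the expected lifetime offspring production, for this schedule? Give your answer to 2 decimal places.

17.79

R₀ = Σ l_x m(x):
  age 10: 0.73 × 0 = 0.0000
  age 11: 0.56 × 14 = 7.8400
  age 12: 0.45 × 4 = 1.8000
  age 13: 0.26 × 15 = 3.9000
  age 14: 0.17 × 25 = 4.2500
R₀ = 0.0000 + 7.8400 + 1.8000 + 3.9000 + 4.2500 = 17.7900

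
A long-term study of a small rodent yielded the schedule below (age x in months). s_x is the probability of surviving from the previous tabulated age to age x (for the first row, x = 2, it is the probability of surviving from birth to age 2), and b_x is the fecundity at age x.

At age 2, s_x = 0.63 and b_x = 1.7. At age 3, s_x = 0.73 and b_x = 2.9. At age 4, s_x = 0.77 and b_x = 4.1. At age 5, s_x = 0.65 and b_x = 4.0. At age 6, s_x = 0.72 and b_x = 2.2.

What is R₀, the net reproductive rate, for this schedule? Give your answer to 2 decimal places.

Survivorship from birth: l_x = s_2·s_3·…·s_x.
  l_2 = 0.63000
  l_3 = 0.45990
  l_4 = 0.35412
  l_5 = 0.23018
  l_6 = 0.16573
R₀ = Σ l_x b_x:
  age 2: 0.63000 × 1.7 = 1.0710
  age 3: 0.45990 × 2.9 = 1.3337
  age 4: 0.35412 × 4.1 = 1.4519
  age 5: 0.23018 × 4.0 = 0.9207
  age 6: 0.16573 × 2.2 = 0.3646
R₀ = 1.0710 + 1.3337 + 1.4519 + 0.9207 + 0.3646 = 5.1419

5.14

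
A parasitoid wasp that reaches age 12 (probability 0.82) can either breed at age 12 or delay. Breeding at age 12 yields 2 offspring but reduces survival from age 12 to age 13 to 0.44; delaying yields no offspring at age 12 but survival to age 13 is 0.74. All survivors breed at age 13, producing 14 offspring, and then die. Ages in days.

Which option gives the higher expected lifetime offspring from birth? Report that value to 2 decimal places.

breed at age 12: R₀ = 0.82 × (2 + 0.44 × 14) = 0.82 × 8.1600 = 6.6912
delay to age 13: R₀ = 0.82 × (0.74 × 14) = 0.82 × 10.3600 = 8.4952
Higher: delay to age 13 (8.4952).

8.50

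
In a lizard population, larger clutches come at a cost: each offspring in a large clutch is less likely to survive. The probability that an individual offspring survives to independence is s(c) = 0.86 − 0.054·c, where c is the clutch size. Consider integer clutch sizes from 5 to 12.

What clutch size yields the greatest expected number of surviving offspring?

Expected surviving offspring = c × s(c):
  c=5: 5 × 0.590 = 2.950
  c=6: 6 × 0.536 = 3.216
  c=7: 7 × 0.482 = 3.374
  c=8: 8 × 0.428 = 3.424
  c=9: 9 × 0.374 = 3.366
  c=10: 10 × 0.320 = 3.200
  c=11: 11 × 0.266 = 2.926
  c=12: 12 × 0.212 = 2.544
Maximum at c = 8 (3.424 surviving offspring).

8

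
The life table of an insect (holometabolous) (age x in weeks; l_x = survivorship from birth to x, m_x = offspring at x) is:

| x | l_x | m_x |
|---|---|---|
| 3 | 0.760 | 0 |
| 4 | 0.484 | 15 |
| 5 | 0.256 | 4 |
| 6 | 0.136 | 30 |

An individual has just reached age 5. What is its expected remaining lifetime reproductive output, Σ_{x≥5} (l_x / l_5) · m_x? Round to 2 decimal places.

l_5 = 0.256. Conditional survival from age 5 to x is l_x / l_5.
  x=5: (0.256/0.256) × 4 = 4.0000
  x=6: (0.136/0.256) × 30 = 15.9375
Sum = 4.0000 + 15.9375 = 19.9375

19.94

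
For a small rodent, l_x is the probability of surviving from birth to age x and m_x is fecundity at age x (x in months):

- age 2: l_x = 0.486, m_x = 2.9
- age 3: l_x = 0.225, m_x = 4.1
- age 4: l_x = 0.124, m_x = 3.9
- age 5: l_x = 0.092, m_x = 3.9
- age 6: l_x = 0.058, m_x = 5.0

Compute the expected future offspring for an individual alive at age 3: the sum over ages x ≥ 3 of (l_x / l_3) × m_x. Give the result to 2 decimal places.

9.13

l_3 = 0.225. Conditional survival from age 3 to x is l_x / l_3.
  x=3: (0.225/0.225) × 4.1 = 4.1000
  x=4: (0.124/0.225) × 3.9 = 2.1493
  x=5: (0.092/0.225) × 3.9 = 1.5947
  x=6: (0.058/0.225) × 5.0 = 1.2889
Sum = 4.1000 + 2.1493 + 1.5947 + 1.2889 = 9.1329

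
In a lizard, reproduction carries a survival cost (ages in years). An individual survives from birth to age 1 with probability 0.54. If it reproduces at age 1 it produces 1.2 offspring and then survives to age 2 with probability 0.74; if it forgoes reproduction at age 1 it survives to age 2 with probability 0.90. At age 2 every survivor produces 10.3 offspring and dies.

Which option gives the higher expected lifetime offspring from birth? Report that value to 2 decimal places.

5.01

breed at age 1: R₀ = 0.54 × (1.2 + 0.74 × 10.3) = 0.54 × 8.8220 = 4.7639
delay to age 2: R₀ = 0.54 × (0.90 × 10.3) = 0.54 × 9.2700 = 5.0058
Higher: delay to age 2 (5.0058).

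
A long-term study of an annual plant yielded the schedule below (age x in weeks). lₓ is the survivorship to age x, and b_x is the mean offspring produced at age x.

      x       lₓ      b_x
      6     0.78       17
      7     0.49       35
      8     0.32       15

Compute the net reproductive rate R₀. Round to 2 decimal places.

R₀ = Σ lₓ b_x:
  age 6: 0.78 × 17 = 13.2600
  age 7: 0.49 × 35 = 17.1500
  age 8: 0.32 × 15 = 4.8000
R₀ = 13.2600 + 17.1500 + 4.8000 = 35.2100

35.21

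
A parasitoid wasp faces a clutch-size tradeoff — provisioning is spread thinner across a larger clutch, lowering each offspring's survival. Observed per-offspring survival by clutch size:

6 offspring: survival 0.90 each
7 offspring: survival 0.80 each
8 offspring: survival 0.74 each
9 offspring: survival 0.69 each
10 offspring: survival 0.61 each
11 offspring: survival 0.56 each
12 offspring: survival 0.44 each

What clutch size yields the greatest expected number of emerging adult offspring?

Expected emerging adult offspring = c × s(c):
  c=6: 6 × 0.90 = 5.400
  c=7: 7 × 0.80 = 5.600
  c=8: 8 × 0.74 = 5.920
  c=9: 9 × 0.69 = 6.210
  c=10: 10 × 0.61 = 6.100
  c=11: 11 × 0.56 = 6.160
  c=12: 12 × 0.44 = 5.280
Maximum at c = 9 (6.210 emerging adult offspring).

9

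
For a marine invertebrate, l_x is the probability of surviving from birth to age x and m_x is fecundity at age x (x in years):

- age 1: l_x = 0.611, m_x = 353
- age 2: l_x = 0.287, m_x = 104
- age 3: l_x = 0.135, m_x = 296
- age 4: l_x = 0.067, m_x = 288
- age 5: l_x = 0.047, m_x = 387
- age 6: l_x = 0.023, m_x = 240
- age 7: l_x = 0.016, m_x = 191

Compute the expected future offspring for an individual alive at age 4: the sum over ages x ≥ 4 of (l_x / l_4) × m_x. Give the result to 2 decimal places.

l_4 = 0.067. Conditional survival from age 4 to x is l_x / l_4.
  x=4: (0.067/0.067) × 288 = 288.0000
  x=5: (0.047/0.067) × 387 = 271.4776
  x=6: (0.023/0.067) × 240 = 82.3881
  x=7: (0.016/0.067) × 191 = 45.6119
Sum = 288.0000 + 271.4776 + 82.3881 + 45.6119 = 687.4776

687.48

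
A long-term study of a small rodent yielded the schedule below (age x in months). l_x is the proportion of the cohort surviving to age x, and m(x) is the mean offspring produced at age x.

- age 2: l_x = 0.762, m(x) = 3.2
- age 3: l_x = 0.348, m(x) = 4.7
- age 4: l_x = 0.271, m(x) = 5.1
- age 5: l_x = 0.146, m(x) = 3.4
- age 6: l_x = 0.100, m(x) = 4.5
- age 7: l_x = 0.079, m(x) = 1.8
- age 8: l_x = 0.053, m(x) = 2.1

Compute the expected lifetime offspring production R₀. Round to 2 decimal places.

6.66

R₀ = Σ l_x m(x):
  age 2: 0.762 × 3.2 = 2.4384
  age 3: 0.348 × 4.7 = 1.6356
  age 4: 0.271 × 5.1 = 1.3821
  age 5: 0.146 × 3.4 = 0.4964
  age 6: 0.100 × 4.5 = 0.4500
  age 7: 0.079 × 1.8 = 0.1422
  age 8: 0.053 × 2.1 = 0.1113
R₀ = 2.4384 + 1.6356 + 1.3821 + 0.4964 + 0.4500 + 0.1422 + 0.1113 = 6.6560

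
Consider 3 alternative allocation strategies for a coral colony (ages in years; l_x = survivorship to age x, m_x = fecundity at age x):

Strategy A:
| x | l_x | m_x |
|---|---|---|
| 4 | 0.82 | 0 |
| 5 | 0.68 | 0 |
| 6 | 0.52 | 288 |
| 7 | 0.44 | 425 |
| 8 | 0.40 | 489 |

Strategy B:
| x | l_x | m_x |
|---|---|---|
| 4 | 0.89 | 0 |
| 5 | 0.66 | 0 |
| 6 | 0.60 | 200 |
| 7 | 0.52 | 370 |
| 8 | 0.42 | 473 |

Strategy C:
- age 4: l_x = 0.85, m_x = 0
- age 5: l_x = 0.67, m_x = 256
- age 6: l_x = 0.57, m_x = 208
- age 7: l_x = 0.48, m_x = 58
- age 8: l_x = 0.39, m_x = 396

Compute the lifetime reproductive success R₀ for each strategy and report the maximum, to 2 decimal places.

532.36

Strategy A: R₀ = 0.82×0 + 0.68×0 + 0.52×288 + 0.44×425 + 0.40×489 = 532.3600
Strategy B: R₀ = 0.89×0 + 0.66×0 + 0.60×200 + 0.52×370 + 0.42×473 = 511.0600
Strategy C: R₀ = 0.85×0 + 0.67×256 + 0.57×208 + 0.48×58 + 0.39×396 = 472.3600
Highest R₀: strategy A with 532.3600.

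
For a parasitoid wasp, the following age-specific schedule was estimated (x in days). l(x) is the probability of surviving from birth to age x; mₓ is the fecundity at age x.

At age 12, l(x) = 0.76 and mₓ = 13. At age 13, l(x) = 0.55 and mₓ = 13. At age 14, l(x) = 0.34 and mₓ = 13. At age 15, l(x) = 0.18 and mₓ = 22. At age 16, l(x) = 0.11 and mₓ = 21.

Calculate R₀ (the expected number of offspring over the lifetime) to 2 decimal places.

27.72

R₀ = Σ l(x) mₓ:
  age 12: 0.76 × 13 = 9.8800
  age 13: 0.55 × 13 = 7.1500
  age 14: 0.34 × 13 = 4.4200
  age 15: 0.18 × 22 = 3.9600
  age 16: 0.11 × 21 = 2.3100
R₀ = 9.8800 + 7.1500 + 4.4200 + 3.9600 + 2.3100 = 27.7200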